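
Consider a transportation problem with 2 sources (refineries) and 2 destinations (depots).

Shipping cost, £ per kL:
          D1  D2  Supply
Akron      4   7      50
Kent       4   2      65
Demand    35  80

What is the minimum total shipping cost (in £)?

375

A cheapest plan:
  Akron to D1: 35 × £4 = £140
  Akron to D2: 15 × £7 = £105
  Kent to D2: 65 × £2 = £130
Total = 140 + 105 + 130 = £375.
(Supply check: Akron ships 50; Kent ships 65.)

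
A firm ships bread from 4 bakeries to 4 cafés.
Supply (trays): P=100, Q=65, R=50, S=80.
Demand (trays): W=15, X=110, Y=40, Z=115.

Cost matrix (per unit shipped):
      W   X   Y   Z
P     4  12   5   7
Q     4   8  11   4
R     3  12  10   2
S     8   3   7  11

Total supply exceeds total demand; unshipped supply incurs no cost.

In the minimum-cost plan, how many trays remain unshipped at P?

15

Minimum-cost shipments:
  P–W: 15 × 4 = 60
  P–Y: 40 × 5 = 200
  P–Z: 30 × 7 = 210
  Q–X: 30 × 8 = 240
  Q–Z: 35 × 4 = 140
  R–Z: 50 × 2 = 100
  S–X: 80 × 3 = 240
Total cost = 1190.
P ships 85 of its 100, leaving 15.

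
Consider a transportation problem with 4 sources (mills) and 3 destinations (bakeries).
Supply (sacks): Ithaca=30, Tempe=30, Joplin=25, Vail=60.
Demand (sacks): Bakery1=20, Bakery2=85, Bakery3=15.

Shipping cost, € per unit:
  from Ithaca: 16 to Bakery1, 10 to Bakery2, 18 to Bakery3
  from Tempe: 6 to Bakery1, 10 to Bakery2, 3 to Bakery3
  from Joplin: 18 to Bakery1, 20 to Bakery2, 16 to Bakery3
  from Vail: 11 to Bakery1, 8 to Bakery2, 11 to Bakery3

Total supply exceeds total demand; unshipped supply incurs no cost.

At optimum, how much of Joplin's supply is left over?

Minimum-cost shipments:
  Ithaca→Bakery2: 30 × €10 = €300
  Tempe→Bakery1: 15 × €6 = €90
  Tempe→Bakery3: 15 × €3 = €45
  Vail→Bakery1: 5 × €11 = €55
  Vail→Bakery2: 55 × €8 = €440
Total cost = €930.
Joplin ships 0 of its 25, leaving 25.

25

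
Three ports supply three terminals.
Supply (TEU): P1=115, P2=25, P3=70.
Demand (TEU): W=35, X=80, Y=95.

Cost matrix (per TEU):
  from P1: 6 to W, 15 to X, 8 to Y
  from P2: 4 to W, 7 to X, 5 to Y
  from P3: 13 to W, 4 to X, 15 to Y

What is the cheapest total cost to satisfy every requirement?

A cheapest plan:
  P1→W: 35 TEU
  P1→Y: 80 TEU
  P2→X: 10 TEU
  P2→Y: 15 TEU
  P3→X: 70 TEU
Total cost = 1275.

1275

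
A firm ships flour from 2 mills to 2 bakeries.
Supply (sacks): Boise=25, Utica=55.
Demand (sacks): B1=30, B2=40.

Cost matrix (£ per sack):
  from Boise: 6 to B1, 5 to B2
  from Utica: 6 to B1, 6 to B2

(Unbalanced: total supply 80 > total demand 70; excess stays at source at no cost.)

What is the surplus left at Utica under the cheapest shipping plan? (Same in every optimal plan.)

Minimum-cost shipments:
  Boise to B2: 25 sacks
  Utica to B1: 30 sacks
  Utica to B2: 15 sacks
Total cost = £395.
Utica ships 45 of its 55, leaving 10.

10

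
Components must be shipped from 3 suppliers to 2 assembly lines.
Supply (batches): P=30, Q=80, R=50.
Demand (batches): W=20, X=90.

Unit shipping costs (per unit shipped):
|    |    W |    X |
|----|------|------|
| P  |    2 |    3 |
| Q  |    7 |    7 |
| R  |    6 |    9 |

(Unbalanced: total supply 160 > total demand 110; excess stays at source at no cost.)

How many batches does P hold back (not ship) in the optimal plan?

Minimum-cost shipments:
  P–X: 30 × 3 = 90
  Q–X: 60 × 7 = 420
  R–W: 20 × 6 = 120
Total cost = 630.
P ships 30 of its 30, leaving 0.

0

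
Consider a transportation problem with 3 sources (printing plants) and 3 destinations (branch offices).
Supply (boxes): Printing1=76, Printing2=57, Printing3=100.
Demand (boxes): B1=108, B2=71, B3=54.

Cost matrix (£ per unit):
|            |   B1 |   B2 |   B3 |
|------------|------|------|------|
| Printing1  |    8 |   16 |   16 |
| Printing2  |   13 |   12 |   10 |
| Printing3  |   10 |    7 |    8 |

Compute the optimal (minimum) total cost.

1974

Optimal allocation:
  Printing1–B1: 76 boxes
  Printing2–B1: 3 boxes
  Printing2–B3: 54 boxes
  Printing3–B1: 29 boxes
  Printing3–B2: 71 boxes
Total cost = £1974.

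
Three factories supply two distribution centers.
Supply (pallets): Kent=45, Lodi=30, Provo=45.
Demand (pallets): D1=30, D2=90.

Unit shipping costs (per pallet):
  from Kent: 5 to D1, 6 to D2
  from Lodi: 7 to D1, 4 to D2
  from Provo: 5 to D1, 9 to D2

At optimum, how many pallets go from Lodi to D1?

0

Optimal shipments:
  Kent to D2: 45 × 6 = 270
  Lodi to D2: 30 × 4 = 120
  Provo to D1: 30 × 5 = 150
  Provo to D2: 15 × 9 = 135
Total cost = 675.
The route Lodi→D1 is not used.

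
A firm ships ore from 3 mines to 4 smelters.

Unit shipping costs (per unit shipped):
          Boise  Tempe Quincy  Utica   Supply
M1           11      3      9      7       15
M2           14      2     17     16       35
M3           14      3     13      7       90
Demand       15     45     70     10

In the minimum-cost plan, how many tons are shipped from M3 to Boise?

15

Solving gives:
  M1 to Quincy: 15 × 9 = 135
  M2 to Tempe: 35 × 2 = 70
  M3 to Boise: 15 × 14 = 210
  M3 to Tempe: 10 × 3 = 30
  M3 to Quincy: 55 × 13 = 715
  M3 to Utica: 10 × 7 = 70
Total cost = 1230.
So M3→Boise carries 15 tons.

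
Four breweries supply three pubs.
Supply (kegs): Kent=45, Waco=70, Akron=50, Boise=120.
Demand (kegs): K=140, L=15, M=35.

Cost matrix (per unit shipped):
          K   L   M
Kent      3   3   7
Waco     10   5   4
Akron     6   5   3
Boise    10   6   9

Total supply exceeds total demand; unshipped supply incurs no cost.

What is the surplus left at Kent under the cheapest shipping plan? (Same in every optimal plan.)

An optimal plan:
  Kent to K: 45 × 3 = 135
  Waco to K: 20 × 10 = 200
  Waco to L: 15 × 5 = 75
  Waco to M: 35 × 4 = 140
  Akron to K: 50 × 6 = 300
  Boise to K: 25 × 10 = 250
Total cost = 1100.
Kent ships 45 of its 45, leaving 0.

0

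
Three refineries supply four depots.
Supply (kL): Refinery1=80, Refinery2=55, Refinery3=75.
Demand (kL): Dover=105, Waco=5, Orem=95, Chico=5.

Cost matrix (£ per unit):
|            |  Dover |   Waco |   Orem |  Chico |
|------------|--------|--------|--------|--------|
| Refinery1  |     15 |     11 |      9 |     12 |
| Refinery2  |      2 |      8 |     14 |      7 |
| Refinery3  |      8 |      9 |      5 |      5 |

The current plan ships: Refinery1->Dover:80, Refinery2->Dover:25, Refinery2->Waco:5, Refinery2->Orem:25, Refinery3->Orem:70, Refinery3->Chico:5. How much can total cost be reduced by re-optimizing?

650

Current plan cost = 80·15 + 25·2 + 5·8 + 25·14 + 70·5 + 5·5 = £2015.
Optimal plan:
  Refinery1–Waco: 5 kL
  Refinery1–Orem: 75 kL
  Refinery2–Dover: 55 kL
  Refinery3–Dover: 50 kL
  Refinery3–Orem: 20 kL
  Refinery3–Chico: 5 kL
Optimal cost = £1365.
Saving = 2015 − 1365 = £650.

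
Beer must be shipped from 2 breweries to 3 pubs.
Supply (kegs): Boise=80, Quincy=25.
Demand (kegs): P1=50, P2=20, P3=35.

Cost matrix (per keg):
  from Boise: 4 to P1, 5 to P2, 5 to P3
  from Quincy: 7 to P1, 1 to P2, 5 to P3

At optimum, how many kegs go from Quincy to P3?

5

Solving gives:
  Boise–P1: 50 kegs
  Boise–P3: 30 kegs
  Quincy–P2: 20 kegs
  Quincy–P3: 5 kegs
Total cost = 395.
So Quincy→P3 carries 5 kegs.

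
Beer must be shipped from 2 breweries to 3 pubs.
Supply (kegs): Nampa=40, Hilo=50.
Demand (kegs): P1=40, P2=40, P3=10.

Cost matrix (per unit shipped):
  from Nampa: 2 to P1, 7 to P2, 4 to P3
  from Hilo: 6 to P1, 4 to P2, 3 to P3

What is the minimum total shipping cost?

270

A cheapest plan:
  Nampa–P1: 40 kegs
  Hilo–P2: 40 kegs
  Hilo–P3: 10 kegs
Total cost = 270.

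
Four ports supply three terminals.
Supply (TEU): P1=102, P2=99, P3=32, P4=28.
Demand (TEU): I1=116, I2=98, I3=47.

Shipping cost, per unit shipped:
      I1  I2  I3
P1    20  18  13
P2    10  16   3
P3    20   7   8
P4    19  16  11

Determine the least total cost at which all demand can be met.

Optimal allocation:
  P1→I1: 17 × 20 = 340
  P1→I2: 66 × 18 = 1188
  P1→I3: 19 × 13 = 247
  P2→I1: 99 × 10 = 990
  P3→I2: 32 × 7 = 224
  P4→I3: 28 × 11 = 308
Total = 340 + 1188 + 247 + 990 + 224 + 308 = 3297.
(Supply check: P1 ships 102; P2 ships 99; P3 ships 32; P4 ships 28.)

3297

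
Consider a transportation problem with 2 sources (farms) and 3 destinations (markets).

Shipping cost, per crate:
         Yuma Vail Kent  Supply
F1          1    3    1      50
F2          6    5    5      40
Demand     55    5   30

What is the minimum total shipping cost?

255

One minimum-cost allocation:
  F1–Yuma: 50 × 1 = 50
  F2–Yuma: 5 × 6 = 30
  F2–Vail: 5 × 5 = 25
  F2–Kent: 30 × 5 = 150
Total = 50 + 30 + 25 + 150 = 255.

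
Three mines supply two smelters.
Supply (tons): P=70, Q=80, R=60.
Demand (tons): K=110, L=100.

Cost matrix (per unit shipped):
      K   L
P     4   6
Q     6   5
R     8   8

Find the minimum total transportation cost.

An optimal shipping plan:
  P->K: 70 × 4 = 280
  Q->L: 80 × 5 = 400
  R->K: 40 × 8 = 320
  R->L: 20 × 8 = 160
Total = 280 + 400 + 320 + 160 = 1160.

1160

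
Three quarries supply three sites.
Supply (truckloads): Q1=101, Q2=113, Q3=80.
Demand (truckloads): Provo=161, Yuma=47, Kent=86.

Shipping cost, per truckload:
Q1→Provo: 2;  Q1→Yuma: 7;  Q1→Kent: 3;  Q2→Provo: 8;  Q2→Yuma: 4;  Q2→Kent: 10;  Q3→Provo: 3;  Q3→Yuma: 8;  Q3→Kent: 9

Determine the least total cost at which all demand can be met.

A cheapest plan:
  Q1 to Provo: 15 × 2 = 30
  Q1 to Kent: 86 × 3 = 258
  Q2 to Provo: 66 × 8 = 528
  Q2 to Yuma: 47 × 4 = 188
  Q3 to Provo: 80 × 3 = 240
Total = 30 + 258 + 528 + 188 + 240 = 1244.
(Supply check: Q1 ships 101; Q2 ships 113; Q3 ships 80.)

1244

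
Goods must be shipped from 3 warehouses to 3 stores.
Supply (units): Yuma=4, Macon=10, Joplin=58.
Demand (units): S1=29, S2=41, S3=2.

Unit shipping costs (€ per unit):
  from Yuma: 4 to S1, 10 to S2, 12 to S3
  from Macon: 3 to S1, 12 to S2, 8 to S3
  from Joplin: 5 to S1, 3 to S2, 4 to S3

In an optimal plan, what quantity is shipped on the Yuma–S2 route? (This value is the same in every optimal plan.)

Solving gives:
  Yuma–S1: 4 units
  Macon–S1: 10 units
  Joplin–S1: 15 units
  Joplin–S2: 41 units
  Joplin–S3: 2 units
Total cost = €252.
The route Yuma→S2 is not used.

0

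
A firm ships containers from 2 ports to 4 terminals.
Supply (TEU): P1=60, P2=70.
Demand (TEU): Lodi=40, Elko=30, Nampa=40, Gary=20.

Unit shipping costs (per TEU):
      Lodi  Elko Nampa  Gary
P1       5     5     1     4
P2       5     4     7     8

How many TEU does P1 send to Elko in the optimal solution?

Solving gives:
  P1→Nampa: 40 × 1 = 40
  P1→Gary: 20 × 4 = 80
  P2→Lodi: 40 × 5 = 200
  P2→Elko: 30 × 4 = 120
Total cost = 440.
The route P1→Elko is not used.

0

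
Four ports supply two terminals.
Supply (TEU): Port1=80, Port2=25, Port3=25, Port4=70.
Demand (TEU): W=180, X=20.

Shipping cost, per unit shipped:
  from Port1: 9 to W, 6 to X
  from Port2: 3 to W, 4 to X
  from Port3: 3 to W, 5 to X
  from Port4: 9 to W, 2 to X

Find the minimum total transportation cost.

A cheapest plan:
  Port1→W: 80 × 9 = 720
  Port2→W: 25 × 3 = 75
  Port3→W: 25 × 3 = 75
  Port4→W: 50 × 9 = 450
  Port4→X: 20 × 2 = 40
Total = 720 + 75 + 75 + 450 + 40 = 1360.

1360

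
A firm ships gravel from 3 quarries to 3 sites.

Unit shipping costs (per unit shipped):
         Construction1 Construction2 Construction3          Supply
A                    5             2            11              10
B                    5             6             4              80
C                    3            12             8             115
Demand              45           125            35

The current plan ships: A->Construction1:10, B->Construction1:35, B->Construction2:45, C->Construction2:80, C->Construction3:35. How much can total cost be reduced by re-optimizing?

400

Current plan cost = 10·5 + 35·5 + 45·6 + 80·12 + 35·8 = 1735.
Optimal plan:
  A->Construction2: 10 × 2 = 20
  B->Construction2: 80 × 6 = 480
  C->Construction1: 45 × 3 = 135
  C->Construction2: 35 × 12 = 420
  C->Construction3: 35 × 8 = 280
Optimal cost = 1335.
Saving = 1735 − 1335 = 400.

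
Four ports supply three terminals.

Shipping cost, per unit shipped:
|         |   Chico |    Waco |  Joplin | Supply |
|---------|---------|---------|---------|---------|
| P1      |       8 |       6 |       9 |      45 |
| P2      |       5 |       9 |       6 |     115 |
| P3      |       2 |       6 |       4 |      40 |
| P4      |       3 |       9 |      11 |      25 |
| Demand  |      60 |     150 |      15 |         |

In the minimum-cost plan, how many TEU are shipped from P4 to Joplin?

The minimum-cost plan:
  P1 to Waco: 45 TEU
  P2 to Waco: 100 TEU
  P2 to Joplin: 15 TEU
  P3 to Chico: 35 TEU
  P3 to Waco: 5 TEU
  P4 to Chico: 25 TEU
Total cost = 1435.
The route P4→Joplin is not used.

0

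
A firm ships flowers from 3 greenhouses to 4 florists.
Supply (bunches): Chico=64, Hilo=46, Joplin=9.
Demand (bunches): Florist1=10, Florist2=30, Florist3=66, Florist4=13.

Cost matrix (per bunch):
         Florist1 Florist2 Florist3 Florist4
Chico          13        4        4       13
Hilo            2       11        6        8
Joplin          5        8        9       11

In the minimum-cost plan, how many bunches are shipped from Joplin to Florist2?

Optimal shipments:
  Chico→Florist2: 21 × 4 = 84
  Chico→Florist3: 43 × 4 = 172
  Hilo→Florist1: 10 × 2 = 20
  Hilo→Florist3: 23 × 6 = 138
  Hilo→Florist4: 13 × 8 = 104
  Joplin→Florist2: 9 × 8 = 72
Total cost = 590.
So Joplin→Florist2 carries 9 bunches.

9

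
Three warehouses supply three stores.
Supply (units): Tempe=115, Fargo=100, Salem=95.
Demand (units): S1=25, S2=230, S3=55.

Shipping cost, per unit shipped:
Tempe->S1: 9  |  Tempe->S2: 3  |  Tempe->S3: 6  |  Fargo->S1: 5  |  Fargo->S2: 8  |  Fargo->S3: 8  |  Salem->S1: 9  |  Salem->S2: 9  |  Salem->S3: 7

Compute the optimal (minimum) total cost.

An optimal shipping plan:
  Tempe->S2: 115 × 3 = 345
  Fargo->S1: 25 × 5 = 125
  Fargo->S2: 75 × 8 = 600
  Salem->S2: 40 × 9 = 360
  Salem->S3: 55 × 7 = 385
Total = 345 + 125 + 600 + 360 + 385 = 1815.
(Supply check: Tempe ships 115; Fargo ships 100; Salem ships 95.)

1815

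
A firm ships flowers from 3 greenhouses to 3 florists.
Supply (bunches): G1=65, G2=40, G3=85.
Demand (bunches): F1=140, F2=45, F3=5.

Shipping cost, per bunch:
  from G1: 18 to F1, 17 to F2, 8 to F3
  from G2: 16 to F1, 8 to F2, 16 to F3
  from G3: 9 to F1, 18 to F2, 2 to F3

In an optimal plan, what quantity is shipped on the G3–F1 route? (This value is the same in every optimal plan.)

Optimal shipments:
  G1–F1: 55 × 18 = 990
  G1–F2: 5 × 17 = 85
  G1–F3: 5 × 8 = 40
  G2–F2: 40 × 8 = 320
  G3–F1: 85 × 9 = 765
Total cost = 2200.
So G3→F1 carries 85 bunches.

85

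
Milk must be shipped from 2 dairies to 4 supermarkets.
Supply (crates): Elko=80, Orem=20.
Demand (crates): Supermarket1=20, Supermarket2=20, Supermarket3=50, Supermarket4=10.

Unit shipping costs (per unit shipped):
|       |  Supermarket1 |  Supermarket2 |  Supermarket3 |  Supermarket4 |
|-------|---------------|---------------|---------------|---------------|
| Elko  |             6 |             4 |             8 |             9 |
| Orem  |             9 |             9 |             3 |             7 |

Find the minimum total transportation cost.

Optimal allocation:
  Elko->Supermarket1: 20 × 6 = 120
  Elko->Supermarket2: 20 × 4 = 80
  Elko->Supermarket3: 30 × 8 = 240
  Elko->Supermarket4: 10 × 9 = 90
  Orem->Supermarket3: 20 × 3 = 60
Total = 120 + 80 + 240 + 90 + 60 = 590.

590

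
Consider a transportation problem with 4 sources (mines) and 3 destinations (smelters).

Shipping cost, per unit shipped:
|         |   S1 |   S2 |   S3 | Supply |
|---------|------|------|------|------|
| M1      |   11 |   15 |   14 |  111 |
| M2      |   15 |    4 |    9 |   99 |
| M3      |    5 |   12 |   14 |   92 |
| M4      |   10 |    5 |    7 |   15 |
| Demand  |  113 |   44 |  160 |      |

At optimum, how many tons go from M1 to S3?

90

Solving gives:
  M1->S1: 21 tons
  M1->S3: 90 tons
  M2->S2: 44 tons
  M2->S3: 55 tons
  M3->S1: 92 tons
  M4->S3: 15 tons
Total cost = 2727.
So M1→S3 carries 90 tons.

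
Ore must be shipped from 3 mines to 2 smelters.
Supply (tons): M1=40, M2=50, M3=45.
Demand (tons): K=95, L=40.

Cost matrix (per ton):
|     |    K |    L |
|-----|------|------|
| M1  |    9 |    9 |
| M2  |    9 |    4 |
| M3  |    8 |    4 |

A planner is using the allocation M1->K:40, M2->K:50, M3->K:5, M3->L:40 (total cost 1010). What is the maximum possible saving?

40

Current plan cost = 40·9 + 50·9 + 5·8 + 40·4 = 1010.
Optimal plan:
  M1→K: 40 × 9 = 360
  M2→K: 10 × 9 = 90
  M2→L: 40 × 4 = 160
  M3→K: 45 × 8 = 360
Optimal cost = 970.
Saving = 1010 − 970 = 40.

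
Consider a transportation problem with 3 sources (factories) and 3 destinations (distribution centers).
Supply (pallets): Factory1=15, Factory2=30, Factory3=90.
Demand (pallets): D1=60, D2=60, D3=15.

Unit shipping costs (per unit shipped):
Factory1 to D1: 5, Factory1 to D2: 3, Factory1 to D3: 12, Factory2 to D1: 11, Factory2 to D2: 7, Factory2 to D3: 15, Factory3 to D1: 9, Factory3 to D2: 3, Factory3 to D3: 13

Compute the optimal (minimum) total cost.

915

A cheapest plan:
  Factory1->D1: 15 × 5 = 75
  Factory2->D1: 15 × 11 = 165
  Factory2->D3: 15 × 15 = 225
  Factory3->D1: 30 × 9 = 270
  Factory3->D2: 60 × 3 = 180
Total = 75 + 165 + 225 + 270 + 180 = 915.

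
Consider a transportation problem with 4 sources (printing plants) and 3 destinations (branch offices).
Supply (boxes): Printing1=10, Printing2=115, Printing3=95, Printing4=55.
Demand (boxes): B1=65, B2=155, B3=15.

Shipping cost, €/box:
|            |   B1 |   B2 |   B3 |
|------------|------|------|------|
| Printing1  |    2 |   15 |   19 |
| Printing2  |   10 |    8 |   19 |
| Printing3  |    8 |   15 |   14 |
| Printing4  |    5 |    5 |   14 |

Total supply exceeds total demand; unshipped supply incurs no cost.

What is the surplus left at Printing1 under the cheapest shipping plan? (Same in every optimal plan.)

An optimal plan:
  Printing1 to B1: 10 × €2 = €20
  Printing2 to B2: 100 × €8 = €800
  Printing3 to B1: 55 × €8 = €440
  Printing3 to B3: 15 × €14 = €210
  Printing4 to B2: 55 × €5 = €275
Total cost = €1745.
Printing1 ships 10 of its 10, leaving 0.

0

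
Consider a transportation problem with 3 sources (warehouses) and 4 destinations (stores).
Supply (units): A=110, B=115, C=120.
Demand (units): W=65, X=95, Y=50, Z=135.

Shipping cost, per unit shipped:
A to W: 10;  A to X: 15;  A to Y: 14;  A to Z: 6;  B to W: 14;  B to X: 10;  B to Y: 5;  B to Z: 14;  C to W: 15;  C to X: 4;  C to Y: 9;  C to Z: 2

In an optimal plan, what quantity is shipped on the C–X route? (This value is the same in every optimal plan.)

Solving gives:
  A→W: 65 × 10 = 650
  A→Z: 45 × 6 = 270
  B→X: 65 × 10 = 650
  B→Y: 50 × 5 = 250
  C→X: 30 × 4 = 120
  C→Z: 90 × 2 = 180
Total cost = 2120.
So C→X carries 30 units.

30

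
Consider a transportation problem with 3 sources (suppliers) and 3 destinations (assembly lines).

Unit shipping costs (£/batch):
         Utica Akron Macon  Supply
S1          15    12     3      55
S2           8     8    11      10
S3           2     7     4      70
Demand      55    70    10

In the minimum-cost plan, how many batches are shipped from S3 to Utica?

55

The minimum-cost plan:
  S1->Akron: 45 × £12 = £540
  S1->Macon: 10 × £3 = £30
  S2->Akron: 10 × £8 = £80
  S3->Utica: 55 × £2 = £110
  S3->Akron: 15 × £7 = £105
Total cost = £865.
So S3→Utica carries 55 batches.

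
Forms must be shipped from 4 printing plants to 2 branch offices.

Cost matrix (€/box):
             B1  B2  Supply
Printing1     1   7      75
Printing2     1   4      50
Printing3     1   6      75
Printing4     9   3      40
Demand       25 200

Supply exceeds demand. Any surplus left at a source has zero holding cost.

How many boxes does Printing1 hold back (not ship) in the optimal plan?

Minimum-cost shipments:
  Printing1→B1: 25 boxes
  Printing1→B2: 35 boxes
  Printing2→B2: 50 boxes
  Printing3→B2: 75 boxes
  Printing4→B2: 40 boxes
Total cost = €1040.
Printing1 ships 60 of its 75, leaving 15.

15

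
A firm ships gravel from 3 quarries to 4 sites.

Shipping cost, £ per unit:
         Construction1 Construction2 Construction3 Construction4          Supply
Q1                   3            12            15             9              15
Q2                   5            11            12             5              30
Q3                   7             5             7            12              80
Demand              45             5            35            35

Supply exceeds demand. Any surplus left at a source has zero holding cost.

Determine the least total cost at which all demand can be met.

Optimal allocation:
  Q1→Construction1: 15 truckloads
  Q2→Construction4: 30 truckloads
  Q3→Construction1: 30 truckloads
  Q3→Construction2: 5 truckloads
  Q3→Construction3: 35 truckloads
  Q3→Construction4: 5 truckloads
Total cost = £735.
(Supply check: Q1 ships 15; Q2 ships 30; Q3 ships 75.)

735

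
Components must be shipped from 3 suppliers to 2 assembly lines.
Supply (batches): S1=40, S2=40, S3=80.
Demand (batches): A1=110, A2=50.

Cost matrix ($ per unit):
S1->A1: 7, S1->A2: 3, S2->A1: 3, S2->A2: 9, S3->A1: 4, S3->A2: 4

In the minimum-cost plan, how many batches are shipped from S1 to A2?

The minimum-cost plan:
  S1→A2: 40 × $3 = $120
  S2→A1: 40 × $3 = $120
  S3→A1: 70 × $4 = $280
  S3→A2: 10 × $4 = $40
Total cost = $560.
So S1→A2 carries 40 batches.

40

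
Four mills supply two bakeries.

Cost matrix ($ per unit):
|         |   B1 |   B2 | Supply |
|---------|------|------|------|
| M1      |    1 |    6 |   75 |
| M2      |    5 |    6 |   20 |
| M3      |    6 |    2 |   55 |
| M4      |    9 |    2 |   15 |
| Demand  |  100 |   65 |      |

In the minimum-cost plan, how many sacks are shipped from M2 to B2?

0

Optimal shipments:
  M1→B1: 75 sacks
  M2→B1: 20 sacks
  M3→B1: 5 sacks
  M3→B2: 50 sacks
  M4→B2: 15 sacks
Total cost = $335.
The route M2→B2 is not used.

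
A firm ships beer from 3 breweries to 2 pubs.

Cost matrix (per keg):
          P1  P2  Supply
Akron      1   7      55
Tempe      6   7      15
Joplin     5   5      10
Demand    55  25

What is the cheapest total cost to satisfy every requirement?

210

A cheapest plan:
  Akron–P1: 55 × 1 = 55
  Tempe–P2: 15 × 7 = 105
  Joplin–P2: 10 × 5 = 50
Total = 55 + 105 + 50 = 210.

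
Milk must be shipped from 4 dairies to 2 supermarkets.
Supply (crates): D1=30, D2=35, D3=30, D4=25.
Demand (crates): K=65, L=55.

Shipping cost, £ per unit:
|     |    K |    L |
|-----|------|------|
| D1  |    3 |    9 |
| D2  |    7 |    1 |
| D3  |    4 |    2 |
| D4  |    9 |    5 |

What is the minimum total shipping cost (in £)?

Optimal allocation:
  D1–K: 30 × £3 = £90
  D2–L: 35 × £1 = £35
  D3–K: 30 × £4 = £120
  D4–K: 5 × £9 = £45
  D4–L: 20 × £5 = £100
Total = 90 + 35 + 120 + 45 + 100 = £390.

390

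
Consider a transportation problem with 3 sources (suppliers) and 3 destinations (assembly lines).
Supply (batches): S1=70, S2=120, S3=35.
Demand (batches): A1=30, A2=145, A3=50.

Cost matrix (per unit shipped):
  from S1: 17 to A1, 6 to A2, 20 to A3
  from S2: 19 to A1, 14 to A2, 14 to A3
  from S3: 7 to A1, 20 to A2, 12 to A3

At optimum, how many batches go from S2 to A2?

The minimum-cost plan:
  S1 to A2: 70 batches
  S2 to A2: 75 batches
  S2 to A3: 45 batches
  S3 to A1: 30 batches
  S3 to A3: 5 batches
Total cost = 2370.
So S2→A2 carries 75 batches.

75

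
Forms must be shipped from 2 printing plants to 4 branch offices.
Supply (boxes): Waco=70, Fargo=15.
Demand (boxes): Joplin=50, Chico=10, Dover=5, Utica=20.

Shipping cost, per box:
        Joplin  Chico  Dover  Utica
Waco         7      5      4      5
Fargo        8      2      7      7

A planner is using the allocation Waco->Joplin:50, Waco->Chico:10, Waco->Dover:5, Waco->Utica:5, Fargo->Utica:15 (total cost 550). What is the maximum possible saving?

55

Current plan cost = 50·7 + 10·5 + 5·4 + 5·5 + 15·7 = 550.
Optimal plan:
  Waco->Joplin: 45 boxes
  Waco->Dover: 5 boxes
  Waco->Utica: 20 boxes
  Fargo->Joplin: 5 boxes
  Fargo->Chico: 10 boxes
Optimal cost = 495.
Saving = 550 − 495 = 55.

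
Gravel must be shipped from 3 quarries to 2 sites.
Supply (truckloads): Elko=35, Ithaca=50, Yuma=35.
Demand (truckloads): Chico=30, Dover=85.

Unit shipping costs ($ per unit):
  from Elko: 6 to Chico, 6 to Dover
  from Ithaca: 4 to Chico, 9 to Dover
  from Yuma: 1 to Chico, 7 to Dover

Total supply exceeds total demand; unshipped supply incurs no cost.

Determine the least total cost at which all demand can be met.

680

An optimal shipping plan:
  Elko→Dover: 35 truckloads
  Ithaca→Dover: 45 truckloads
  Yuma→Chico: 30 truckloads
  Yuma→Dover: 5 truckloads
Total cost = $680.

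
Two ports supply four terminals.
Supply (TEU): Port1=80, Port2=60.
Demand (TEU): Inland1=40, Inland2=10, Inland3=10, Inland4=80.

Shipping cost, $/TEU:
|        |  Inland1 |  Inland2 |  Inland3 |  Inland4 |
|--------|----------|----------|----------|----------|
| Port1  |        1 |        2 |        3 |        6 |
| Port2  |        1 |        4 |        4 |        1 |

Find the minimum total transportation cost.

270

An optimal shipping plan:
  Port1–Inland1: 40 × $1 = $40
  Port1–Inland2: 10 × $2 = $20
  Port1–Inland3: 10 × $3 = $30
  Port1–Inland4: 20 × $6 = $120
  Port2–Inland4: 60 × $1 = $60
Total = 40 + 20 + 30 + 120 + 60 = $270.
(Supply check: Port1 ships 80; Port2 ships 60.)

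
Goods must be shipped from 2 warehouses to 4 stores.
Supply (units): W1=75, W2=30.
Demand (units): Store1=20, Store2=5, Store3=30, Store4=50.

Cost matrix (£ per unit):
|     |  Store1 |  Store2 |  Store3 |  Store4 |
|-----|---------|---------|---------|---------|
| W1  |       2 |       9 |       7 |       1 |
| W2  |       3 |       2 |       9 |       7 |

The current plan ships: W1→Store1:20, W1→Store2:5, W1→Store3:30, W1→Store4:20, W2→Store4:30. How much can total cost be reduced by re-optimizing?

185

Current plan cost = 20·2 + 5·9 + 30·7 + 20·1 + 30·7 = £525.
Optimal plan:
  W1–Store3: 25 × £7 = £175
  W1–Store4: 50 × £1 = £50
  W2–Store1: 20 × £3 = £60
  W2–Store2: 5 × £2 = £10
  W2–Store3: 5 × £9 = £45
Optimal cost = £340.
Saving = 525 − 340 = £185.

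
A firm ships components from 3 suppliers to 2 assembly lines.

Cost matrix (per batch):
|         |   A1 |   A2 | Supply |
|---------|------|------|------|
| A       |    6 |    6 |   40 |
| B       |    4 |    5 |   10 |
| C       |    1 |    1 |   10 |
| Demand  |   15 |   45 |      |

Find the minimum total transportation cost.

A cheapest plan:
  A→A1: 5 × 6 = 30
  A→A2: 35 × 6 = 210
  B→A1: 10 × 4 = 40
  C→A2: 10 × 1 = 10
Total = 30 + 210 + 40 + 10 = 290.

290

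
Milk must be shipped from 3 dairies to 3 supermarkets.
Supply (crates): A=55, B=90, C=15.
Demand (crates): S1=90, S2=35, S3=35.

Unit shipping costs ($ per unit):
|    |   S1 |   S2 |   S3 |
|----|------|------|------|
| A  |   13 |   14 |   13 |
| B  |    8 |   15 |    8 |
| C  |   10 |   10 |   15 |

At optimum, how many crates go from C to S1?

0

Solving gives:
  A->S2: 20 × $14 = $280
  A->S3: 35 × $13 = $455
  B->S1: 90 × $8 = $720
  C->S2: 15 × $10 = $150
Total cost = $1605.
The route C→S1 is not used.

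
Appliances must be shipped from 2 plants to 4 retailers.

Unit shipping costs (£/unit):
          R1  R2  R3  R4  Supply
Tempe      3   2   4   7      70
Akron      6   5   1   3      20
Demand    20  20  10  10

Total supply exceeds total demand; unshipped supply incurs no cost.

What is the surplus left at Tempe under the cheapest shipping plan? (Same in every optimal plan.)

30

An optimal plan:
  Tempe→R1: 20 × £3 = £60
  Tempe→R2: 20 × £2 = £40
  Akron→R3: 10 × £1 = £10
  Akron→R4: 10 × £3 = £30
Total cost = £140.
Tempe ships 40 of its 70, leaving 30.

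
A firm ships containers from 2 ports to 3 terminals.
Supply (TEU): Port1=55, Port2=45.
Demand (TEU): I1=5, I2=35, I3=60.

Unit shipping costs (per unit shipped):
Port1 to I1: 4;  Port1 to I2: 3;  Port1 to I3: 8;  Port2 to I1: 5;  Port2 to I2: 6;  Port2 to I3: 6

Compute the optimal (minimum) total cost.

515

Optimal allocation:
  Port1 to I1: 5 TEU
  Port1 to I2: 35 TEU
  Port1 to I3: 15 TEU
  Port2 to I3: 45 TEU
Total cost = 515.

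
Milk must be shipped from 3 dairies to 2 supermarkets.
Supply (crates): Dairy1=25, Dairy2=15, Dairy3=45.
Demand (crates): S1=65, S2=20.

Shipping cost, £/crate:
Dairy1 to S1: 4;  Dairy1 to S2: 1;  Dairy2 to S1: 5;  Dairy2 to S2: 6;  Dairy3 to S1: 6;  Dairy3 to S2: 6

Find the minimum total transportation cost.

385

Optimal allocation:
  Dairy1->S1: 5 × £4 = £20
  Dairy1->S2: 20 × £1 = £20
  Dairy2->S1: 15 × £5 = £75
  Dairy3->S1: 45 × £6 = £270
Total = 20 + 20 + 75 + 270 = £385.
(Supply check: Dairy1 ships 25; Dairy2 ships 15; Dairy3 ships 45.)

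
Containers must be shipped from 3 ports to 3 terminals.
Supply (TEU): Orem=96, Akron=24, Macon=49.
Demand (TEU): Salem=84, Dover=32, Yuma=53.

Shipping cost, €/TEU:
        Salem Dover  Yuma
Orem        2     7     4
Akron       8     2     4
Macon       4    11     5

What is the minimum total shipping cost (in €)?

An optimal shipping plan:
  Orem–Salem: 84 × €2 = €168
  Orem–Dover: 8 × €7 = €56
  Orem–Yuma: 4 × €4 = €16
  Akron–Dover: 24 × €2 = €48
  Macon–Yuma: 49 × €5 = €245
Total = 168 + 56 + 16 + 48 + 245 = €533.

533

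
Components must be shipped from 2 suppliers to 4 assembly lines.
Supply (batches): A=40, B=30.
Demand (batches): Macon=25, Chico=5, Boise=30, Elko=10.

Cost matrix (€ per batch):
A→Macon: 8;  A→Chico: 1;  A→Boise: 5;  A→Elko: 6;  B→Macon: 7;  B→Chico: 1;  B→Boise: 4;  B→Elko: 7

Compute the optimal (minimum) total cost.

A cheapest plan:
  A->Macon: 25 × €8 = €200
  A->Chico: 5 × €1 = €5
  A->Elko: 10 × €6 = €60
  B->Boise: 30 × €4 = €120
Total = 200 + 5 + 60 + 120 = €385.

385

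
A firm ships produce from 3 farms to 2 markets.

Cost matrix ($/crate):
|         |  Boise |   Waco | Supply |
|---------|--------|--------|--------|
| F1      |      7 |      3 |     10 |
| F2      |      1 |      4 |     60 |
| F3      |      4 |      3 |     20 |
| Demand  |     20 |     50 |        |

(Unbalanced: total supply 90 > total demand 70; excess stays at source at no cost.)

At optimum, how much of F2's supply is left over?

Minimum-cost shipments:
  F1→Waco: 10 × $3 = $30
  F2→Boise: 20 × $1 = $20
  F2→Waco: 20 × $4 = $80
  F3→Waco: 20 × $3 = $60
Total cost = $190.
F2 ships 40 of its 60, leaving 20.

20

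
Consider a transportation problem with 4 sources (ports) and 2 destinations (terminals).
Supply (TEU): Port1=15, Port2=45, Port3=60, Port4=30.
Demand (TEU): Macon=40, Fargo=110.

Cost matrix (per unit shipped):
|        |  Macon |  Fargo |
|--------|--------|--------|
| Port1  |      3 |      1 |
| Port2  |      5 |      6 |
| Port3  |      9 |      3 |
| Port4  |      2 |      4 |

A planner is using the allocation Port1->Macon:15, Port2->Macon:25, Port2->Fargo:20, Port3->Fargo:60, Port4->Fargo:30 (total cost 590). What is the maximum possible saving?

Current plan cost = 15·3 + 25·5 + 20·6 + 60·3 + 30·4 = 590.
Optimal plan:
  Port1->Fargo: 15 × 1 = 15
  Port2->Macon: 10 × 5 = 50
  Port2->Fargo: 35 × 6 = 210
  Port3->Fargo: 60 × 3 = 180
  Port4->Macon: 30 × 2 = 60
Optimal cost = 515.
Saving = 590 − 515 = 75.

75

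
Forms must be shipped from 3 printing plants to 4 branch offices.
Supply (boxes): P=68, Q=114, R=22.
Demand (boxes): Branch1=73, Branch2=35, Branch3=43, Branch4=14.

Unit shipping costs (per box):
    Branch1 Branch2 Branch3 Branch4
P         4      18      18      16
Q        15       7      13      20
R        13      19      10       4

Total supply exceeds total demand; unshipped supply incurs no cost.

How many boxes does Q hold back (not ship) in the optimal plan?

39

Minimum-cost shipments:
  P to Branch1: 68 boxes
  Q to Branch1: 5 boxes
  Q to Branch2: 35 boxes
  Q to Branch3: 35 boxes
  R to Branch3: 8 boxes
  R to Branch4: 14 boxes
Total cost = 1183.
Q ships 75 of its 114, leaving 39.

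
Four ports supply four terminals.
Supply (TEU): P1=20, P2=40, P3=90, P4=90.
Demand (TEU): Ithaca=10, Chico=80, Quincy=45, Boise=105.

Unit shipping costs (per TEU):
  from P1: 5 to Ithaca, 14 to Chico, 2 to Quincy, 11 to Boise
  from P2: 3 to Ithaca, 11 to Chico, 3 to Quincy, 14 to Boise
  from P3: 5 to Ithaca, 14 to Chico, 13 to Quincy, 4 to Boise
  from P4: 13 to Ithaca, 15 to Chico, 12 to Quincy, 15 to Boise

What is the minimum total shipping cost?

A cheapest plan:
  P1 to Quincy: 20 × 2 = 40
  P2 to Ithaca: 10 × 3 = 30
  P2 to Chico: 5 × 11 = 55
  P2 to Quincy: 25 × 3 = 75
  P3 to Boise: 90 × 4 = 360
  P4 to Chico: 75 × 15 = 1125
  P4 to Boise: 15 × 15 = 225
Total = 40 + 30 + 55 + 75 + 360 + 1125 + 225 = 1910.
(Supply check: P1 ships 20; P2 ships 40; P3 ships 90; P4 ships 90.)

1910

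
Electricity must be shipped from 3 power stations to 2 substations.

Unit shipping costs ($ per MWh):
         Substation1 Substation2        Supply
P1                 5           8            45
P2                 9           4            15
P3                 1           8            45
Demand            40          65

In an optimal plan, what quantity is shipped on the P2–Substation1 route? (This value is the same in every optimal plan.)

Solving gives:
  P1->Substation2: 45 MWh
  P2->Substation2: 15 MWh
  P3->Substation1: 40 MWh
  P3->Substation2: 5 MWh
Total cost = $500.
The route P2→Substation1 is not used.

0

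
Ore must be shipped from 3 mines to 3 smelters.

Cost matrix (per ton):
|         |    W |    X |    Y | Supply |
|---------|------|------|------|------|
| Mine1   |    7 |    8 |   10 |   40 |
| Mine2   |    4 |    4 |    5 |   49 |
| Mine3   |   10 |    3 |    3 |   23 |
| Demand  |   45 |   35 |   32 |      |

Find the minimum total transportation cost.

554

An optimal shipping plan:
  Mine1–W: 40 tons
  Mine2–W: 5 tons
  Mine2–X: 35 tons
  Mine2–Y: 9 tons
  Mine3–Y: 23 tons
Total cost = 554.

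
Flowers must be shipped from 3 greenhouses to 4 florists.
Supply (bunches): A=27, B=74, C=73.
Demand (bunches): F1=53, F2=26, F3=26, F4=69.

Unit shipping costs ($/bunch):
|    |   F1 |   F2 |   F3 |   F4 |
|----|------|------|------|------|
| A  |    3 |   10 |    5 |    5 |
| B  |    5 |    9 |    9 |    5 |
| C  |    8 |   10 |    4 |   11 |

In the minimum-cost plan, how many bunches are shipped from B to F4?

The minimum-cost plan:
  A–F1: 27 × $3 = $81
  B–F1: 5 × $5 = $25
  B–F4: 69 × $5 = $345
  C–F1: 21 × $8 = $168
  C–F2: 26 × $10 = $260
  C–F3: 26 × $4 = $104
Total cost = $983.
So B→F4 carries 69 bunches.

69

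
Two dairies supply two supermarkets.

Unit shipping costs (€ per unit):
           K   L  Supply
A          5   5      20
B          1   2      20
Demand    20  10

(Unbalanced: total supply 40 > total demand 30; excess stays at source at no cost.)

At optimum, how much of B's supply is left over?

Minimum-cost shipments:
  A→L: 10 × €5 = €50
  B→K: 20 × €1 = €20
Total cost = €70.
B ships 20 of its 20, leaving 0.

0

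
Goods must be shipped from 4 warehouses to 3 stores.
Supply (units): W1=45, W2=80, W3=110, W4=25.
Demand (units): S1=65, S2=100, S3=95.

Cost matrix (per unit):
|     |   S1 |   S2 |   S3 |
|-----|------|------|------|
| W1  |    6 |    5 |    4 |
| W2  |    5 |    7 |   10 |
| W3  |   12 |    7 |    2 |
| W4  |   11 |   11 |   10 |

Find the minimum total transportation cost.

One minimum-cost allocation:
  W1–S2: 45 × 5 = 225
  W2–S1: 65 × 5 = 325
  W2–S2: 15 × 7 = 105
  W3–S2: 15 × 7 = 105
  W3–S3: 95 × 2 = 190
  W4–S2: 25 × 11 = 275
Total = 225 + 325 + 105 + 105 + 190 + 275 = 1225.
(Supply check: W1 ships 45; W2 ships 80; W3 ships 110; W4 ships 25.)

1225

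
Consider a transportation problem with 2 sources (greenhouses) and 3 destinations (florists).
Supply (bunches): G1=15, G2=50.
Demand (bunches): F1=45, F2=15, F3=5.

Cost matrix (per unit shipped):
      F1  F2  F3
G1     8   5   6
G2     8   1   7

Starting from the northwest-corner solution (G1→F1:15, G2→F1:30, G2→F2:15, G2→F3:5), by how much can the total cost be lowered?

Current plan cost = 15·8 + 30·8 + 15·1 + 5·7 = 410.
Optimal plan:
  G1->F1: 10 × 8 = 80
  G1->F3: 5 × 6 = 30
  G2->F1: 35 × 8 = 280
  G2->F2: 15 × 1 = 15
Optimal cost = 405.
Saving = 410 − 405 = 5.

5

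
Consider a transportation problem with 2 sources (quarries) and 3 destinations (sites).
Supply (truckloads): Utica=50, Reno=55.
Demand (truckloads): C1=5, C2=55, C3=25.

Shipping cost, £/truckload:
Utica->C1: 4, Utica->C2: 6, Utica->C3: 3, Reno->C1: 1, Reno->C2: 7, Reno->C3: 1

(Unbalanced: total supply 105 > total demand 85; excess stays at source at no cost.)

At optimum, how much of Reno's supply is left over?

20

An optimal plan:
  Utica->C2: 50 × £6 = £300
  Reno->C1: 5 × £1 = £5
  Reno->C2: 5 × £7 = £35
  Reno->C3: 25 × £1 = £25
Total cost = £365.
Reno ships 35 of its 55, leaving 20.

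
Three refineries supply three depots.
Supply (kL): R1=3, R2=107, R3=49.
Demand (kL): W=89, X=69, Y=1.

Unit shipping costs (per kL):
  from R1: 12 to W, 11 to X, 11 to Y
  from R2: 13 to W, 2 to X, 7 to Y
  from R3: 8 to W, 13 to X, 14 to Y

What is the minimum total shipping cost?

1054

A cheapest plan:
  R1→W: 3 × 12 = 36
  R2→W: 37 × 13 = 481
  R2→X: 69 × 2 = 138
  R2→Y: 1 × 7 = 7
  R3→W: 49 × 8 = 392
Total = 36 + 481 + 138 + 7 + 392 = 1054.
(Supply check: R1 ships 3; R2 ships 107; R3 ships 49.)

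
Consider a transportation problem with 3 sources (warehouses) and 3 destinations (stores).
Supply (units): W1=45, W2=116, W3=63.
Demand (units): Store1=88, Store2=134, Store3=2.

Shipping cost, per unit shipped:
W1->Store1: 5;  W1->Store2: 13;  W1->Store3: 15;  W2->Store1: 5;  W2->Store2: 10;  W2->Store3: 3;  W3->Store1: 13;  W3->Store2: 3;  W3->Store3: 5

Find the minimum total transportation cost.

A cheapest plan:
  W1->Store1: 45 units
  W2->Store1: 43 units
  W2->Store2: 71 units
  W2->Store3: 2 units
  W3->Store2: 63 units
Total cost = 1345.

1345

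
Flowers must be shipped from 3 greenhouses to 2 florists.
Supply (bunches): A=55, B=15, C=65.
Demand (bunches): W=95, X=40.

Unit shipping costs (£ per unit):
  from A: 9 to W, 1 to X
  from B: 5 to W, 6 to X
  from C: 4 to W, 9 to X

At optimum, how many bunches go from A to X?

40

The minimum-cost plan:
  A–W: 15 × £9 = £135
  A–X: 40 × £1 = £40
  B–W: 15 × £5 = £75
  C–W: 65 × £4 = £260
Total cost = £510.
So A→X carries 40 bunches.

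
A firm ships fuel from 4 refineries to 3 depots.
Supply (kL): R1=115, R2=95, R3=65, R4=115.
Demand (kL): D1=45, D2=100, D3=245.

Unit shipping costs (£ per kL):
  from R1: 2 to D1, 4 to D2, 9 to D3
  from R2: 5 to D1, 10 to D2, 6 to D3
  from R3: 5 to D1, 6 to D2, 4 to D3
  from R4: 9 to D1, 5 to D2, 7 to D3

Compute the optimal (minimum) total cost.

1945

A cheapest plan:
  R1–D1: 45 kL
  R1–D2: 70 kL
  R2–D3: 95 kL
  R3–D3: 65 kL
  R4–D2: 30 kL
  R4–D3: 85 kL
Total cost = £1945.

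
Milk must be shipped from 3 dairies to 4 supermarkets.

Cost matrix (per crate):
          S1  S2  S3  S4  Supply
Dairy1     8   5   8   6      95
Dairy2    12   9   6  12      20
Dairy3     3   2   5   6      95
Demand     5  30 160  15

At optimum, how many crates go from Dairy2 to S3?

Solving gives:
  Dairy1->S2: 30 × 5 = 150
  Dairy1->S3: 50 × 8 = 400
  Dairy1->S4: 15 × 6 = 90
  Dairy2->S3: 20 × 6 = 120
  Dairy3->S1: 5 × 3 = 15
  Dairy3->S3: 90 × 5 = 450
Total cost = 1225.
So Dairy2→S3 carries 20 crates.

20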